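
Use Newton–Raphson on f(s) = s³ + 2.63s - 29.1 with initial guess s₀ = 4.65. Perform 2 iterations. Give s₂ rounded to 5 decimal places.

Newton update: s ← s − f(s)/f'(s).
f'(s) = 3s² + 2.63
s_0 = 4.650000: f = 83.674125, f' = 67.497500 → s_1 = 4.650000 - (83.674125)/(67.497500) = 3.410337
s_1 = 3.410337: f = 19.532780, f' = 37.521204 → s_2 = 3.410337 - (19.532780)/(37.521204) = 2.889758

2.88976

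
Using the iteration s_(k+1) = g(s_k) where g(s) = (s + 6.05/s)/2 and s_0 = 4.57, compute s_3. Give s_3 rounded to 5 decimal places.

2.46000

s_1 = g(4.570000) = 2.946926
s_2 = g(2.946926) = 2.499956
s_3 = g(2.499956) = 2.459999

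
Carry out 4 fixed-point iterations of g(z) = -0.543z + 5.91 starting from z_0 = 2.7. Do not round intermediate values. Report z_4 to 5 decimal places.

3.73195

z_1 = g(2.700000) = 4.443900
z_2 = g(4.443900) = 3.496962
z_3 = g(3.496962) = 4.011149
z_4 = g(4.011149) = 3.731946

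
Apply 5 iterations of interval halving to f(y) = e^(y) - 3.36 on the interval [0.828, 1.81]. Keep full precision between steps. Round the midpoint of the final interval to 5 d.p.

1.21159

f(0.828000) = -1.071263, f(1.810000) = 2.750447 (opposite signs)
step 1: m = 1.319000, f(m) = 0.379680 > 0 → root in [0.828000, 1.319000]
step 2: m = 1.073500, f(m) = -0.434399 < 0 → root in [1.073500, 1.319000]
step 3: m = 1.196250, f(m) = -0.052310 < 0 → root in [1.196250, 1.319000]
step 4: m = 1.257625, f(m) = 0.157059 > 0 → root in [1.196250, 1.257625]
step 5: m = 1.226938, f(m) = 0.050768 > 0 → root in [1.196250, 1.226938]
Midpoint of [1.196250, 1.226938] = 1.211594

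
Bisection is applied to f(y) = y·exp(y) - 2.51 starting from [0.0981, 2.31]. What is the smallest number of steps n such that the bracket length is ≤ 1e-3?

12

Initial width b − a = 2.31 − 0.0981 = 2.211900.
After n steps the width is (b−a)/2^n; need (b−a)/2^n ≤ 1e-3.
So n ≥ log₂(2.211900/1e-3) = log₂(2211.9000) ≈ 11.1111.
Hence n = 12.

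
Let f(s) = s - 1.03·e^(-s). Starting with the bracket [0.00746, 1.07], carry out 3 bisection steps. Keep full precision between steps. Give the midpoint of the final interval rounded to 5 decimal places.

f(0.007460) = -1.014885, f(1.070000) = 0.716701 (opposite signs)
step 1: m = 0.538730, f(m) = -0.062263 < 0 → root in [0.538730, 1.070000]
step 2: m = 0.804365, f(m) = 0.343572 > 0 → root in [0.538730, 0.804365]
step 3: m = 0.671547, f(m) = 0.145303 > 0 → root in [0.538730, 0.671547]
Midpoint of [0.538730, 0.671547] = 0.605139

0.60514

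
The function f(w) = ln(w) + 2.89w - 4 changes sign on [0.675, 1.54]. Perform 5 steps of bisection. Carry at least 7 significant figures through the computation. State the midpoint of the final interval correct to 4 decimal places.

f(0.675000) = -2.442293, f(1.540000) = 0.882382 (opposite signs)
step 1: m = 1.107500, f(m) = -0.697220 < 0 → root in [1.107500, 1.540000]
step 2: m = 1.323750, f(m) = 0.106106 > 0 → root in [1.107500, 1.323750]
step 3: m = 1.215625, f(m) = -0.291585 < 0 → root in [1.215625, 1.323750]
step 4: m = 1.269687, f(m) = -0.091832 < 0 → root in [1.269687, 1.323750]
step 5: m = 1.296719, f(m) = 0.007354 > 0 → root in [1.269687, 1.296719]
Midpoint of [1.269687, 1.296719] = 1.283203

1.2832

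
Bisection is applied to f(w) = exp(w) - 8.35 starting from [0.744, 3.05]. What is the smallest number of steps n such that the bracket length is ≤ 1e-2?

8

Initial width b − a = 3.05 − 0.744 = 2.306000.
After n steps the width is (b−a)/2^n; need (b−a)/2^n ≤ 1e-2.
So n ≥ log₂(2.306000/1e-2) = log₂(230.6000) ≈ 7.8492.
Hence n = 8.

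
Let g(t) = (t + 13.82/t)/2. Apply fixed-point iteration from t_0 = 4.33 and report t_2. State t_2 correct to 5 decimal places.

3.71778

t_1 = g(4.330000) = 3.760843
t_2 = g(3.760843) = 3.717776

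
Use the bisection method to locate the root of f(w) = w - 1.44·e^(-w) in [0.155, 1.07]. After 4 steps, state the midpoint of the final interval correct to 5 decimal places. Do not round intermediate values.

0.69828

f(0.155000) = -1.078238, f(1.070000) = 0.576068 (opposite signs)
step 1: m = 0.612500, f(m) = -0.167972 < 0 → root in [0.612500, 1.070000]
step 2: m = 0.841250, f(m) = 0.220363 > 0 → root in [0.612500, 0.841250]
step 3: m = 0.726875, f(m) = 0.030754 > 0 → root in [0.612500, 0.726875]
step 4: m = 0.669687, f(m) = -0.067403 < 0 → root in [0.669687, 0.726875]
Midpoint of [0.669687, 0.726875] = 0.698281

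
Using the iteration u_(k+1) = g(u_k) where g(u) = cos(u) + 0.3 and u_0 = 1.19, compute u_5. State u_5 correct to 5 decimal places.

u_1 = g(1.190000) = 0.671660
u_2 = g(0.671660) = 1.082790
u_3 = g(1.082790) = 0.768866
u_4 = g(0.768866) = 1.018700
u_5 = g(1.018700) = 0.824474

0.82447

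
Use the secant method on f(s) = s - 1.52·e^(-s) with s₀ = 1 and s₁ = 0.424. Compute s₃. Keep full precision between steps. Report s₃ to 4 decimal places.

0.7326

Secant update: s_(k+1) = s_k − f(s_k)·(s_k − s_(k-1))/(f(s_k) − f(s_(k-1))).
f(s_0) = 0.440823, f(s_1) = -0.570724
s_2 = 0.424000 - (-0.570724)·(0.424000 - 1.000000)/(-0.570724 - (0.440823)) = 0.748984; f(s_2) = 0.030258
s_3 = 0.748984 - (0.030258)·(0.748984 - 0.424000)/(0.030258 - (-0.570724)) = 0.732622; f(s_3) = 0.002039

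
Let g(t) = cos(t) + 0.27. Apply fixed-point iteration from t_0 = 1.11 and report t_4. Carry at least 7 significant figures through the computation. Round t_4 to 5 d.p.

0.97468

t_1 = g(1.110000) = 0.714662
t_2 = g(0.714662) = 1.025315
t_3 = g(1.025315) = 0.788830
t_4 = g(0.788830) = 0.974676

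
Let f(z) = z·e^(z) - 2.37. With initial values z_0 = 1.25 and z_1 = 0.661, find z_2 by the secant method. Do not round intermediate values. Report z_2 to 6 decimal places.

Secant update: z_(k+1) = z_k − f(z_k)·(z_k − z_(k-1))/(f(z_k) − f(z_(k-1))).
f(z_0) = 1.992929, f(z_1) = -1.089823
z_2 = 0.661000 - (-1.089823)·(0.661000 - 1.250000)/(-1.089823 - (1.992929)) = 0.869225; f(z_2) = -0.296845

0.869225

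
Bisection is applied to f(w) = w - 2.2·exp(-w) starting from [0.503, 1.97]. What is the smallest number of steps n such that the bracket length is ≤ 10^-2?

8

Initial width b − a = 1.97 − 0.503 = 1.467000.
After n steps the width is (b−a)/2^n; need (b−a)/2^n ≤ 10^-2.
So n ≥ log₂(1.467000/10^-2) = log₂(146.7000) ≈ 7.1967.
Hence n = 8.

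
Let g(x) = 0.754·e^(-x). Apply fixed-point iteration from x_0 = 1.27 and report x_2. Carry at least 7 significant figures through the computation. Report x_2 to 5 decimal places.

x_1 = g(1.270000) = 0.211747
x_2 = g(0.211747) = 0.610114

0.61011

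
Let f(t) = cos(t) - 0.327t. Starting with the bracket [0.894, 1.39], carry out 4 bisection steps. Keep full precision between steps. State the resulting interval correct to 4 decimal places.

f(0.894000) = 0.333961, f(1.390000) = -0.274717 (opposite signs)
step 1: m = 1.142000, f(m) = 0.042342 > 0 → root in [1.142000, 1.390000]
step 2: m = 1.266000, f(m) = -0.113883 < 0 → root in [1.142000, 1.266000]
step 3: m = 1.204000, f(m) = -0.035081 < 0 → root in [1.142000, 1.204000]
step 4: m = 1.173000, f(m) = 0.003817 > 0 → root in [1.173000, 1.204000]

[1.1730, 1.2040]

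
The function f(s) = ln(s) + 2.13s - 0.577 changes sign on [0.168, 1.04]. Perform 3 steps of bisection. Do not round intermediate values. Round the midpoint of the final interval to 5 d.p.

0.54950

f(0.168000) = -2.002951, f(1.040000) = 1.677421 (opposite signs)
step 1: m = 0.604000, f(m) = 0.205339 > 0 → root in [0.168000, 0.604000]
step 2: m = 0.386000, f(m) = -0.706738 < 0 → root in [0.386000, 0.604000]
step 3: m = 0.495000, f(m) = -0.225848 < 0 → root in [0.495000, 0.604000]
Midpoint of [0.495000, 0.604000] = 0.549500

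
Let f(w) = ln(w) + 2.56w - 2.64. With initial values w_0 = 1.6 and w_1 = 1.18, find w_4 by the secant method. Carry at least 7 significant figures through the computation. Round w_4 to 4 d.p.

1.0225

Secant update: w_(k+1) = w_k − f(w_k)·(w_k − w_(k-1))/(f(w_k) − f(w_(k-1))).
f(w_0) = 1.926004, f(w_1) = 0.546314
w_2 = 1.180000 - (0.546314)·(1.180000 - 1.600000)/(0.546314 - (1.926004)) = 1.013693; f(w_2) = -0.031346
w_3 = 1.013693 - (-0.031346)·(1.013693 - 1.180000)/(-0.031346 - (0.546314)) = 1.022717; f(w_3) = 0.000620
w_4 = 1.022717 - (0.000620)·(1.022717 - 1.013693)/(0.000620 - (-0.031346)) = 1.022542; f(w_4) = 0.000001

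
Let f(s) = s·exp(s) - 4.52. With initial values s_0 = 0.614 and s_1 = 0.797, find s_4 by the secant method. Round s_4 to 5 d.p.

1.24562

f(s_0) = -3.385446, f(s_1) = -2.751557
s_2 = 0.797000 - (-2.751557)·(0.797000 - 0.614000)/(-2.751557 - (-3.385446)) = 1.591359; f(s_2) = 3.294231
s_3 = 1.591359 - (3.294231)·(1.591359 - 0.797000)/(3.294231 - (-2.751557)) = 1.158528; f(s_3) = -0.829808
s_4 = 1.158528 - (-0.829808)·(1.158528 - 1.591359)/(-0.829808 - (3.294231)) = 1.245619; f(s_4) = -0.191368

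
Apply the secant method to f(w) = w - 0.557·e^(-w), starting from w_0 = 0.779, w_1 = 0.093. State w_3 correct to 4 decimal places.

0.3813

f(w_0) = 0.523412, f(w_1) = -0.414535
w_2 = 0.093000 - (-0.414535)·(0.093000 - 0.779000)/(-0.414535 - (0.523412)) = 0.396184; f(w_2) = 0.021389
w_3 = 0.396184 - (0.021389)·(0.396184 - 0.093000)/(0.021389 - (-0.414535)) = 0.381309; f(w_3) = 0.000896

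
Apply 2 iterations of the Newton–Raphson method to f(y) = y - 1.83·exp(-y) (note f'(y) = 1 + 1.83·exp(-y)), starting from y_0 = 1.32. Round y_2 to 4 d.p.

0.8117

Newton update: y ← y − f(y)/f'(y).
y_0 = 1.320000: f = 0.831142, f' = 1.488858 → y_1 = 1.320000 - (0.831142)/(1.488858) = 0.761758
y_1 = 0.761758: f = -0.092568, f' = 1.854326 → y_2 = 0.761758 - (-0.092568)/(1.854326) = 0.811678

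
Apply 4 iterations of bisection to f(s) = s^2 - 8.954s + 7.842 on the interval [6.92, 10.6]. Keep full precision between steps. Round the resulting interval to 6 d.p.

f(6.920000) = -6.233280, f(10.600000) = 25.289600 (opposite signs)
step 1: m = 8.760000, f(m) = 6.142560 > 0 → root in [6.920000, 8.760000]
step 2: m = 7.840000, f(m) = -0.891760 < 0 → root in [7.840000, 8.760000]
step 3: m = 8.300000, f(m) = 2.413800 > 0 → root in [7.840000, 8.300000]
step 4: m = 8.070000, f(m) = 0.708120 > 0 → root in [7.840000, 8.070000]

[7.840000, 8.070000]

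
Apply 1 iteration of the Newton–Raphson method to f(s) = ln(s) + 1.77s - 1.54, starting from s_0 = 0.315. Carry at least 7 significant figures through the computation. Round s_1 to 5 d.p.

Newton update: s ← s − f(s)/f'(s).
f'(s) = 1/s + 1.77
s_0 = 0.315000: f = -2.137633, f' = 4.944603 → s_1 = 0.315000 - (-2.137633)/(4.944603) = 0.747316

0.74732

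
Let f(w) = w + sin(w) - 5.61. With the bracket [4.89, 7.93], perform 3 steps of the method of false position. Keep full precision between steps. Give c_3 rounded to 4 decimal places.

False-position update: c = (a·f(b) − b·f(a))/(f(b) − f(a)); replace the endpoint whose sign matches f(c).
f(4.890000) = -1.704269, f(7.930000) = 3.317112
step 1: c = 5.921783, f(c) = -0.041803 < 0 → new bracket [5.921783, 7.930000]
step 2: c = 5.946776, f(c) = 0.006677 > 0 → new bracket [5.921783, 5.946776]
step 3: c = 5.943334, f(c) = -0.000013 < 0 → new bracket [5.943334, 5.946776]

5.9433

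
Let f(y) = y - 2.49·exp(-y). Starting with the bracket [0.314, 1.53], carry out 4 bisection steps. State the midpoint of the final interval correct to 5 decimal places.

0.96000

f(0.314000) = -1.504992, f(1.530000) = 0.990826 (opposite signs)
step 1: m = 0.922000, f(m) = -0.068330 < 0 → root in [0.922000, 1.530000]
step 2: m = 1.226000, f(m) = 0.495274 > 0 → root in [0.922000, 1.226000]
step 3: m = 1.074000, f(m) = 0.223318 > 0 → root in [0.922000, 1.074000]
step 4: m = 0.998000, f(m) = 0.080146 > 0 → root in [0.922000, 0.998000]
Midpoint of [0.922000, 0.998000] = 0.960000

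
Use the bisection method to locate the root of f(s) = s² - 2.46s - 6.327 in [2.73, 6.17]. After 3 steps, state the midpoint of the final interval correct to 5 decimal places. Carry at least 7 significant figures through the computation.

4.23500

f(2.730000) = -5.589900, f(6.170000) = 16.563700 (opposite signs)
step 1: m = 4.450000, f(m) = 2.528500 > 0 → root in [2.730000, 4.450000]
step 2: m = 3.590000, f(m) = -2.270300 < 0 → root in [3.590000, 4.450000]
step 3: m = 4.020000, f(m) = -0.055800 < 0 → root in [4.020000, 4.450000]
Midpoint of [4.020000, 4.450000] = 4.235000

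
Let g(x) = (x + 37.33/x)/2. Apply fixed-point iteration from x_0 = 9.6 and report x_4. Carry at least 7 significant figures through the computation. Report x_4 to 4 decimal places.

x_1 = g(9.600000) = 6.744271
x_2 = g(6.744271) = 6.139670
x_3 = g(6.139670) = 6.109901
x_4 = g(6.109901) = 6.109828

6.1098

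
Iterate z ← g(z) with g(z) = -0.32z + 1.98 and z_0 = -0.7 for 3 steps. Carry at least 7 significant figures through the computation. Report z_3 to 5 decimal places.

1.57209

z_1 = g(-0.700000) = 2.204000
z_2 = g(2.204000) = 1.274720
z_3 = g(1.274720) = 1.572090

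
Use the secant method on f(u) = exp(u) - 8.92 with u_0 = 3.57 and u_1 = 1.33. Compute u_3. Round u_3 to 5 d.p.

2.45751

f(u_0) = 26.596593, f(u_1) = -5.138957
u_2 = 1.330000 - (-5.138957)·(1.330000 - 3.570000)/(-5.138957 - (26.596593)) = 1.692725; f(u_2) = -3.485734
u_3 = 1.692725 - (-3.485734)·(1.692725 - 1.330000)/(-3.485734 - (-5.138957)) = 2.457510; f(u_3) = 2.755704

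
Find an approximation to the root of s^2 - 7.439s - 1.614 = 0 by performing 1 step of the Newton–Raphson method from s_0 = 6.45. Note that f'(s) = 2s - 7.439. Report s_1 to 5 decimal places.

s_0 = 6.450000: f = -7.993050, f' = 5.461000 → s_1 = 6.450000 - (-7.993050)/(5.461000) = 7.913661

7.91366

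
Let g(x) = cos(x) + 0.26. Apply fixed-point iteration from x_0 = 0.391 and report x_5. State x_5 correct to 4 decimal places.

x_1 = g(0.391000) = 1.184528
x_2 = g(1.184528) = 0.636734
x_3 = g(0.636734) = 1.064042
x_4 = g(1.064042) = 0.745342
x_5 = g(0.745342) = 0.994856

0.9949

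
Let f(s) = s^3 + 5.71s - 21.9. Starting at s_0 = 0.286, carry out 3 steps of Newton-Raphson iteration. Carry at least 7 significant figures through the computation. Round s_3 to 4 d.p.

f'(s) = 3s^2 + 5.71
s_0 = 0.286000: f = -20.243546, f' = 5.955388 → s_1 = 0.286000 - (-20.243546)/(5.955388) = 3.685199
s_1 = 3.685199: f = 49.190017, f' = 46.452065 → s_2 = 3.685199 - (49.190017)/(46.452065) = 2.626257
s_2 = 2.626257: f = 11.209818, f' = 26.401679 → s_3 = 2.626257 - (11.209818)/(26.401679) = 2.201670

2.2017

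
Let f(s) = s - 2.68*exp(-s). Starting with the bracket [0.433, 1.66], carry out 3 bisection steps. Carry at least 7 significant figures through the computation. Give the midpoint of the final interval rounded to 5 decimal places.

f(0.433000) = -1.305142, f(1.660000) = 1.150428 (opposite signs)
step 1: m = 1.046500, f(m) = 0.105379 > 0 → root in [0.433000, 1.046500]
step 2: m = 0.739750, f(m) = -0.539235 < 0 → root in [0.739750, 1.046500]
step 3: m = 0.893125, f(m) = -0.203999 < 0 → root in [0.893125, 1.046500]
Midpoint of [0.893125, 1.046500] = 0.969812

0.96981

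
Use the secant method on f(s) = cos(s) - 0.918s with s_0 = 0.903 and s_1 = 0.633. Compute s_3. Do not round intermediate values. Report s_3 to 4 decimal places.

0.7770

f(s_0) = -0.209697, f(s_1) = 0.225162
s_2 = 0.633000 - (0.225162)·(0.633000 - 0.903000)/(0.225162 - (-0.209697)) = 0.772801; f(s_2) = 0.006526
s_3 = 0.772801 - (0.006526)·(0.772801 - 0.633000)/(0.006526 - (0.225162)) = 0.776974; f(s_3) = -0.000224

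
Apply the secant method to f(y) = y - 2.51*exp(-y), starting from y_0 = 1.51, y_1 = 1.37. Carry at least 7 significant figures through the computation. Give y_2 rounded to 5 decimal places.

Secant update: y_(k+1) = y_k − f(y_k)·(y_k − y_(k-1))/(f(y_k) − f(y_(k-1))).
f(y_0) = 0.955516, f(y_1) = 0.732192
y_2 = 1.370000 - (0.732192)·(1.370000 - 1.510000)/(0.732192 - (0.955516)) = 0.910996; f(y_2) = -0.098334

0.91100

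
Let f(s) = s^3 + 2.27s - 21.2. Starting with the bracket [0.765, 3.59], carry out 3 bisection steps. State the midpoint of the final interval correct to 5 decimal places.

f(0.765000) = -19.015753, f(3.590000) = 33.217579 (opposite signs)
step 1: m = 2.177500, f(m) = -5.932445 < 0 → root in [2.177500, 3.590000]
step 2: m = 2.883750, f(m) = 9.327418 > 0 → root in [2.177500, 2.883750]
step 3: m = 2.530625, f(m) = 0.750800 > 0 → root in [2.177500, 2.530625]
Midpoint of [2.177500, 2.530625] = 2.354062

2.35406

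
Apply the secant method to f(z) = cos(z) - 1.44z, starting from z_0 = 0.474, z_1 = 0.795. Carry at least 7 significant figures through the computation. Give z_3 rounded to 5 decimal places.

Secant update: z_(k+1) = z_k − f(z_k)·(z_k − z_(k-1))/(f(z_k) − f(z_(k-1))).
f(z_0) = 0.207190, f(z_1) = -0.444515
z_2 = 0.795000 - (-0.444515)·(0.795000 - 0.474000)/(-0.444515 - (0.207190)) = 0.576052; f(z_2) = 0.009105
z_3 = 0.576052 - (0.009105)·(0.576052 - 0.795000)/(0.009105 - (-0.444515)) = 0.580447; f(z_3) = 0.000375

0.58045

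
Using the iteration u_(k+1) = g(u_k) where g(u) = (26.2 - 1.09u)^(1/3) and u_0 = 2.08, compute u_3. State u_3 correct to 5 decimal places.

u_1 = g(2.080000) = 2.881804
u_2 = g(2.881804) = 2.846290
u_3 = g(2.846290) = 2.847882

2.84788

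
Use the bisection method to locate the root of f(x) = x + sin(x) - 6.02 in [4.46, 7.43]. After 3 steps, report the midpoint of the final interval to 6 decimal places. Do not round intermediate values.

f(4.460000) = -2.528319, f(7.430000) = 2.321458 (opposite signs)
step 1: m = 5.945000, f(m) = -0.406776 < 0 → root in [5.945000, 7.430000]
step 2: m = 6.687500, f(m) = 1.060889 > 0 → root in [5.945000, 6.687500]
step 3: m = 6.316250, f(m) = 0.329309 > 0 → root in [5.945000, 6.316250]
Midpoint of [5.945000, 6.316250] = 6.130625

6.130625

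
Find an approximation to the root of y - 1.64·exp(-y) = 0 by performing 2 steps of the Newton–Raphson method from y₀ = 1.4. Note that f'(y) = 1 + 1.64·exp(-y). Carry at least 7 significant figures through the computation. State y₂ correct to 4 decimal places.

y_0 = 1.400000: f = 0.995581, f' = 1.404419 → y_1 = 1.400000 - (0.995581)/(1.404419) = 0.691108
y_1 = 0.691108: f = -0.130565, f' = 1.821674 → y_2 = 0.691108 - (-0.130565)/(1.821674) = 0.762782

0.7628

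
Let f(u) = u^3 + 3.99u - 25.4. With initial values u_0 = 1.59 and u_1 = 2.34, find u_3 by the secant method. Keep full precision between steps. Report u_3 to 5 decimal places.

f(u_0) = -15.036221, f(u_1) = -3.250496
u_2 = 2.340000 - (-3.250496)·(2.340000 - 1.590000)/(-3.250496 - (-15.036221)) = 2.546850; f(u_2) = 1.281923
u_3 = 2.546850 - (1.281923)·(2.546850 - 2.340000)/(1.281923 - (-3.250496)) = 2.488345; f(u_3) = -0.064008

2.48835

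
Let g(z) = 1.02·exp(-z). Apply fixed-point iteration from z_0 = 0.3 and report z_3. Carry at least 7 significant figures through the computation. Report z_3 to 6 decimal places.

0.631723

z_1 = g(0.300000) = 0.755635
z_2 = g(0.755635) = 0.479107
z_3 = g(0.479107) = 0.631723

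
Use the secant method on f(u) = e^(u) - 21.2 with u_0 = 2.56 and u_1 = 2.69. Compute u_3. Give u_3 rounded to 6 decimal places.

3.034274

f(u_0) = -8.264183, f(u_1) = -6.468324
u_2 = 2.690000 - (-6.468324)·(2.690000 - 2.560000)/(-6.468324 - (-8.264183)) = 3.158234; f(u_2) = 2.329008
u_3 = 3.158234 - (2.329008)·(3.158234 - 2.690000)/(2.329008 - (-6.468324)) = 3.034274; f(u_3) = -0.414126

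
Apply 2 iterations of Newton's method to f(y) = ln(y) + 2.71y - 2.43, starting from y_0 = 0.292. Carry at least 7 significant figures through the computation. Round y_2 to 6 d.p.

0.920161

Newton update: y ← y − f(y)/f'(y).
f'(y) = 1/y + 2.71
y_0 = 0.292000: f = -2.869681, f' = 6.134658 → y_1 = 0.292000 - (-2.869681)/(6.134658) = 0.759782
y_1 = 0.759782: f = -0.645715, f' = 4.026167 → y_2 = 0.759782 - (-0.645715)/(4.026167) = 0.920161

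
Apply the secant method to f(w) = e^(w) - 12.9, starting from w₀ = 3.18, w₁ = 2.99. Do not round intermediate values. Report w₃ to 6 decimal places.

Secant update: w_(k+1) = w_k − f(w_k)·(w_k − w_(k-1))/(f(w_k) − f(w_(k-1))).
f(w_0) = 11.146754, f(w_1) = 6.985682
w_2 = 2.990000 - (6.985682)·(2.990000 - 3.180000)/(6.985682 - (11.146754)) = 2.671025; f(w_2) = 1.554771
w_3 = 2.671025 - (1.554771)·(2.671025 - 2.990000)/(1.554771 - (6.985682)) = 2.579708; f(w_3) = 0.293281

2.579708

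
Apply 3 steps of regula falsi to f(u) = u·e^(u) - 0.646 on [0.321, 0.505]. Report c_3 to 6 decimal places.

0.423094

False-position update: c = (a·f(b) − b·f(a))/(f(b) − f(a)); replace the endpoint whose sign matches f(c).
f(0.321000) = -0.203500, f(0.505000) = 0.190778
step 1: c = 0.415969, f(c) = -0.015459 < 0 → new bracket [0.415969, 0.505000]
step 2: c = 0.422642, f(c) = -0.001053 < 0 → new bracket [0.422642, 0.505000]
step 3: c = 0.423094, f(c) = -0.000071 < 0 → new bracket [0.423094, 0.505000]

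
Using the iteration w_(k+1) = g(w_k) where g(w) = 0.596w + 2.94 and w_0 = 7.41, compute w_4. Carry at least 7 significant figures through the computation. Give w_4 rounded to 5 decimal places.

7.29398

w_1 = g(7.410000) = 7.356360
w_2 = g(7.356360) = 7.324391
w_3 = g(7.324391) = 7.305337
w_4 = g(7.305337) = 7.293981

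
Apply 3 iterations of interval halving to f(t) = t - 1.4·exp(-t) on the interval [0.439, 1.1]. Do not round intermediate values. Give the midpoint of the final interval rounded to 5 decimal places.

0.72819

f(0.439000) = -0.463553, f(1.100000) = 0.633980 (opposite signs)
step 1: m = 0.769500, f(m) = 0.120958 > 0 → root in [0.439000, 0.769500]
step 2: m = 0.604250, f(m) = -0.160828 < 0 → root in [0.604250, 0.769500]
step 3: m = 0.686875, f(m) = -0.017529 < 0 → root in [0.686875, 0.769500]
Midpoint of [0.686875, 0.769500] = 0.728188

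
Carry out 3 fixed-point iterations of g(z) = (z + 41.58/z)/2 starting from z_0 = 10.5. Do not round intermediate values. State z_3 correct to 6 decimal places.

z_1 = g(10.500000) = 7.230000
z_2 = g(7.230000) = 6.490519
z_3 = g(6.490519) = 6.448393

6.448393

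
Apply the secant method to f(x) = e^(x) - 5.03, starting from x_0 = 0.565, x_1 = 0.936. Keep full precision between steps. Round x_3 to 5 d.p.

1.44994

f(x_0) = -3.270552, f(x_1) = -2.480238
x_2 = 0.936000 - (-2.480238)·(0.936000 - 0.565000)/(-2.480238 - (-3.270552)) = 2.100307; f(x_2) = 3.138677
x_3 = 2.100307 - (3.138677)·(2.100307 - 0.936000)/(3.138677 - (-2.480238)) = 1.449935; f(x_3) = -0.767162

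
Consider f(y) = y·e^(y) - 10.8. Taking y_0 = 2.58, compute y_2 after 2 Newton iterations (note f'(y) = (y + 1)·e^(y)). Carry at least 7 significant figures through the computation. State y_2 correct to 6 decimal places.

1.845260

Newton update: y ← y − f(y)/f'(y).
y_0 = 2.580000: f = 23.248616, f' = 47.245755 → y_1 = 2.580000 - (23.248616)/(47.245755) = 2.087922
y_1 = 2.087922: f = 6.045620, f' = 24.913749 → y_2 = 2.087922 - (6.045620)/(24.913749) = 1.845260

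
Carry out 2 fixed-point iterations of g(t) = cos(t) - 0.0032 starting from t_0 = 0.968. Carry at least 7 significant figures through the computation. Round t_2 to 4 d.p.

t_1 = g(0.968000) = 0.563748
t_2 = g(0.563748) = 0.842058

0.8421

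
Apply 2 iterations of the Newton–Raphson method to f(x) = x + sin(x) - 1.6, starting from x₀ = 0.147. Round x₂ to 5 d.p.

0.84878

f'(x) = 1 + cos(x)
x_0 = 0.147000: f = -1.306529, f' = 1.989215 → x_1 = 0.147000 - (-1.306529)/(1.989215) = 0.803806
x_1 = 0.803806: f = -0.076191, f' = 1.693971 → x_2 = 0.803806 - (-0.076191)/(1.693971) = 0.848784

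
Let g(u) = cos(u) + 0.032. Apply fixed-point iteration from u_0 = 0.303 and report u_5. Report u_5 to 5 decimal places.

u_1 = g(0.303000) = 0.986446
u_2 = g(0.986446) = 0.583658
u_3 = g(0.583658) = 0.866452
u_4 = g(0.866452) = 0.679534
u_5 = g(0.679534) = 0.809866

0.80987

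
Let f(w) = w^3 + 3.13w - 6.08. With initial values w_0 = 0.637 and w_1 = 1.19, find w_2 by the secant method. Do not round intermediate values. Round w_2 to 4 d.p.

Secant update: w_(k+1) = w_k − f(w_k)·(w_k − w_(k-1))/(f(w_k) − f(w_(k-1))).
f(w_0) = -3.827715, f(w_1) = -0.670141
w_2 = 1.190000 - (-0.670141)·(1.190000 - 0.637000)/(-0.670141 - (-3.827715)) = 1.307365; f(w_2) = 0.246603

1.3074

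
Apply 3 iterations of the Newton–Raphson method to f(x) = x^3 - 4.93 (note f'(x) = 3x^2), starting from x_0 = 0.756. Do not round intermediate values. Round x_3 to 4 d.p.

x_0 = 0.756000: f = -4.497919, f' = 1.714608 → x_1 = 0.756000 - (-4.497919)/(1.714608) = 3.379293
x_1 = 3.379293: f = 33.660238, f' = 34.258859 → x_2 = 3.379293 - (33.660238)/(34.258859) = 2.396766
x_2 = 2.396766: f = 8.838196, f' = 17.233465 → x_3 = 2.396766 - (8.838196)/(17.233465) = 1.883915

1.8839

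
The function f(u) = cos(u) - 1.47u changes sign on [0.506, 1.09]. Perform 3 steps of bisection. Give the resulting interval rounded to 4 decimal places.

f(0.506000) = 0.130870, f(1.090000) = -1.139815 (opposite signs)
step 1: m = 0.798000, f(m) = -0.474920 < 0 → root in [0.506000, 0.798000]
step 2: m = 0.652000, f(m) = -0.163568 < 0 → root in [0.506000, 0.652000]
step 3: m = 0.579000, f(m) = -0.014120 < 0 → root in [0.506000, 0.579000]

[0.5060, 0.5790]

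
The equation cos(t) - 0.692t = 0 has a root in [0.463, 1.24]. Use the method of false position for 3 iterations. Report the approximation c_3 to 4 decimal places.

f(0.463000) = 0.574321, f(1.240000) = -0.533284
step 1: c = 0.865894, f(c) = 0.048761 > 0 → new bracket [0.865894, 1.240000]
step 2: c = 0.897235, f(c) = 0.002887 > 0 → new bracket [0.897235, 1.240000]
step 3: c = 0.899081, f(c) = 0.000166 > 0 → new bracket [0.899081, 1.240000]

0.8991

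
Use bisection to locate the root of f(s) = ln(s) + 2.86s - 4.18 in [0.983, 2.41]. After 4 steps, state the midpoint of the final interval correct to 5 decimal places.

f(0.983000) = -1.385766, f(2.410000) = 3.592227 (opposite signs)
step 1: m = 1.696500, f(m) = 1.200557 > 0 → root in [0.983000, 1.696500]
step 2: m = 1.339750, f(m) = -0.055832 < 0 → root in [1.339750, 1.696500]
step 3: m = 1.518125, f(m) = 0.579314 > 0 → root in [1.339750, 1.518125]
step 4: m = 1.428937, f(m) = 0.263692 > 0 → root in [1.339750, 1.428937]
Midpoint of [1.339750, 1.428937] = 1.384344

1.38434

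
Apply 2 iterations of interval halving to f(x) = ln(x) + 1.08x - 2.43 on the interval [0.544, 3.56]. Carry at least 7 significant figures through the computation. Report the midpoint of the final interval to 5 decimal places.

f(0.544000) = -2.451286, f(3.560000) = 2.684561 (opposite signs)
step 1: m = 2.052000, f(m) = 0.504975 > 0 → root in [0.544000, 2.052000]
step 2: m = 1.298000, f(m) = -0.767335 < 0 → root in [1.298000, 2.052000]
Midpoint of [1.298000, 2.052000] = 1.675000

1.67500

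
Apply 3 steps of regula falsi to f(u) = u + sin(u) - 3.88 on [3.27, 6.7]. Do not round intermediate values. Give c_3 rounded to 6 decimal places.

f(3.270000) = -0.738055, f(6.700000) = 3.224850
step 1: c = 3.908806, f(c) = -0.665326 < 0 → new bracket [3.908806, 6.700000]
step 2: c = 4.386176, f(c) = -0.441087 < 0 → new bracket [4.386176, 6.700000]
step 3: c = 4.664576, f(c) = -0.214281 < 0 → new bracket [4.664576, 6.700000]

4.664576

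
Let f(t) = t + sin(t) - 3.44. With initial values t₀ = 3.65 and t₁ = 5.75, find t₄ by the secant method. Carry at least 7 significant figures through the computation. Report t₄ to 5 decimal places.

f(t_0) = -0.276787, f(t_1) = 1.801721
t_2 = 5.750000 - (1.801721)·(5.750000 - 3.650000)/(1.801721 - (-0.276787)) = 3.929649; f(t_2) = -0.219335
t_3 = 3.929649 - (-0.219335)·(3.929649 - 5.750000)/(-0.219335 - (1.801721)) = 4.127202; f(t_3) = -0.146407
t_4 = 4.127202 - (-0.146407)·(4.127202 - 3.929649)/(-0.146407 - (-0.219335)) = 4.523800; f(t_4) = 0.101530

4.52380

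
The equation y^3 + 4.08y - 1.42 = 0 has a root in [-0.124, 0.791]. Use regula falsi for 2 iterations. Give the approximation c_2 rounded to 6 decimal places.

f(-0.124000) = -1.927827, f(0.791000) = 2.302194
step 1: c = 0.293010, f(c) = -0.199362 < 0 → new bracket [0.293010, 0.791000]
step 2: c = 0.332698, f(c) = -0.025768 < 0 → new bracket [0.332698, 0.791000]

0.332698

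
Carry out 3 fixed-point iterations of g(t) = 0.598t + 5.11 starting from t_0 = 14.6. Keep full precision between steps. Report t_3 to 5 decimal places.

13.11531

t_1 = g(14.600000) = 13.840800
t_2 = g(13.840800) = 13.386798
t_3 = g(13.386798) = 13.115305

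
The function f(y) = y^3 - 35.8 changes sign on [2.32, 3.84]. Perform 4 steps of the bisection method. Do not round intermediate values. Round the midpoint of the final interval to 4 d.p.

f(2.320000) = -23.312832, f(3.840000) = 20.823104 (opposite signs)
step 1: m = 3.080000, f(m) = -6.581888 < 0 → root in [3.080000, 3.840000]
step 2: m = 3.460000, f(m) = 5.621736 > 0 → root in [3.080000, 3.460000]
step 3: m = 3.270000, f(m) = -0.834217 < 0 → root in [3.270000, 3.460000]
step 4: m = 3.365000, f(m) = 2.302652 > 0 → root in [3.270000, 3.365000]
Midpoint of [3.270000, 3.365000] = 3.317500

3.3175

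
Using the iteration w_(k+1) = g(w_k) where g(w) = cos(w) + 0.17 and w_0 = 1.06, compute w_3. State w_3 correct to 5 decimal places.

0.74296

w_1 = g(1.060000) = 0.658872
w_2 = g(0.658872) = 0.960683
w_3 = g(0.960683) = 0.742960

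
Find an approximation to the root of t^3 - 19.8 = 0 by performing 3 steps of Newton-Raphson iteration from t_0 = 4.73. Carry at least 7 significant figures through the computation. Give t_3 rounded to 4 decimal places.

f'(t) = 3t^2
t_0 = 4.730000: f = 86.023817, f' = 67.118700 → t_1 = 4.730000 - (86.023817)/(67.118700) = 3.448333
t_1 = 3.448333: f = 21.204132, f' = 35.673003 → t_2 = 3.448333 - (21.204132)/(35.673003) = 2.853930
t_2 = 2.853930: f = 3.445029, f' = 24.434755 → t_3 = 2.853930 - (3.445029)/(24.434755) = 2.712941

2.7129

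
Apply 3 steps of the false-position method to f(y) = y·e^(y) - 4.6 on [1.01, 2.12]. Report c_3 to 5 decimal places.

1.24872

False-position update: c = (a·f(b) − b·f(a))/(f(b) − f(a)); replace the endpoint whose sign matches f(c).
f(1.010000) = -1.826943, f(2.120000) = 13.062011
step 1: c = 1.146202, f(c) = -0.993795 < 0 → new bracket [1.146202, 2.120000]
step 2: c = 1.215053, f(c) = -0.504697 < 0 → new bracket [1.215053, 2.120000]
step 3: c = 1.248718, f(c) = -0.247129 < 0 → new bracket [1.248718, 2.120000]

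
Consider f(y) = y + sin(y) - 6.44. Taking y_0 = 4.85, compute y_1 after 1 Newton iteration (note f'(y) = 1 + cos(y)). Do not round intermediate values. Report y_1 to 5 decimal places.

7.11926

Newton update: y ← y − f(y)/f'(y).
y_0 = 4.850000: f = -2.580547, f' = 1.137177 → y_1 = 4.850000 - (-2.580547)/(1.137177) = 7.119256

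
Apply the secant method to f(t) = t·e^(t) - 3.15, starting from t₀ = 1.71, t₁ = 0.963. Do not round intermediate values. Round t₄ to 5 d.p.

1.07491

f(t_0) = 6.304524, f(t_1) = -0.627380
t_2 = 0.963000 - (-0.627380)·(0.963000 - 1.710000)/(-0.627380 - (6.304524)) = 1.030608; f(t_2) = -0.261443
t_3 = 1.030608 - (-0.261443)·(1.030608 - 0.963000)/(-0.261443 - (-0.627380)) = 1.078911; f(t_3) = 0.023587
t_4 = 1.078911 - (0.023587)·(1.078911 - 1.030608)/(0.023587 - (-0.261443)) = 1.074913; f(t_4) = -0.000784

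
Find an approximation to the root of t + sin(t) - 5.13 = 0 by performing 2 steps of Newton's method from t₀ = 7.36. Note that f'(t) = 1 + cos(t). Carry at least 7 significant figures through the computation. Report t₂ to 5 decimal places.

Newton update: t ← t − f(t)/f'(t).
t_0 = 7.360000: f = 3.110452, f' = 1.474135 → t_1 = 7.360000 - (3.110452)/(1.474135) = 5.249982
t_1 = 5.249982: f = -0.738962, f' = 1.512070 → t_2 = 5.249982 - (-0.738962)/(1.512070) = 5.738691

5.73869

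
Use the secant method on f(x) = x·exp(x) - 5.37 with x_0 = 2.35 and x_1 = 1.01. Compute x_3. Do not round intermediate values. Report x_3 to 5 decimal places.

Secant update: x_(k+1) = x_k − f(x_k)·(x_k − x_(k-1))/(f(x_k) − f(x_(k-1))).
f(x_0) = 19.271089, f(x_1) = -2.596943
x_2 = 1.010000 - (-2.596943)·(1.010000 - 2.350000)/(-2.596943 - (19.271089)) = 1.169132; f(x_2) = -1.606334
x_3 = 1.169132 - (-1.606334)·(1.169132 - 1.010000)/(-1.606334 - (-2.596943)) = 1.427174; f(x_3) = 0.576904

1.42717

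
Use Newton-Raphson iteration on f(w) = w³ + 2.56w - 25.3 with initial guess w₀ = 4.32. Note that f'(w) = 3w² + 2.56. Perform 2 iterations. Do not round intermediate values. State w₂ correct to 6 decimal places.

2.725734

w_0 = 4.320000: f = 66.380768, f' = 58.547200 → w_1 = 4.320000 - (66.380768)/(58.547200) = 3.186201
w_1 = 3.186201: f = 15.202588, f' = 33.015627 → w_2 = 3.186201 - (15.202588)/(33.015627) = 2.725734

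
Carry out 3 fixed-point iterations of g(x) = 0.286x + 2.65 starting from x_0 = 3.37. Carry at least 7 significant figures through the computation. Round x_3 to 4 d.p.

3.7035

x_1 = g(3.370000) = 3.613820
x_2 = g(3.613820) = 3.683553
x_3 = g(3.683553) = 3.703496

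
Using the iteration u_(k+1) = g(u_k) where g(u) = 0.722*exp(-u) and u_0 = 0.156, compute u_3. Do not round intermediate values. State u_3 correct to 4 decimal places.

u_1 = g(0.156000) = 0.617714
u_2 = g(0.617714) = 0.389285
u_3 = g(0.389285) = 0.489185

0.4892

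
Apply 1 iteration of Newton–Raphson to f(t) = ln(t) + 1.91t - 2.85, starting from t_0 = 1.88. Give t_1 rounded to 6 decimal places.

f'(t) = 1/t + 1.91
t_0 = 1.880000: f = 1.372072, f' = 2.441915 → t_1 = 1.880000 - (1.372072)/(2.441915) = 1.318116

1.318116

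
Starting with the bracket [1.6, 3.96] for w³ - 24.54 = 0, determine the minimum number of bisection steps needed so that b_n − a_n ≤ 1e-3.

Initial width b − a = 3.96 − 1.6 = 2.360000.
After n steps the width is (b−a)/2^n; need (b−a)/2^n ≤ 1e-3.
So n ≥ log₂(2.360000/1e-3) = log₂(2360.0000) ≈ 11.2046.
Hence n = 12.

12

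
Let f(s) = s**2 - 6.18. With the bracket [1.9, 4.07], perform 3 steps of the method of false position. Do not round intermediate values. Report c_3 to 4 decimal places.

f(1.900000) = -2.570000, f(4.070000) = 10.384900
step 1: c = 2.330486, f(c) = -0.748836 < 0 → new bracket [2.330486, 4.070000]
step 2: c = 2.447483, f(c) = -0.189829 < 0 → new bracket [2.447483, 4.070000]
step 3: c = 2.476609, f(c) = -0.046409 < 0 → new bracket [2.476609, 4.070000]

2.4766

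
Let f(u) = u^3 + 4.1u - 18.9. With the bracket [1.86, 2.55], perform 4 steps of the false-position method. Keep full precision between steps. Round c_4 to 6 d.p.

2.158047

False-position update: c = (a·f(b) − b·f(a))/(f(b) − f(a)); replace the endpoint whose sign matches f(c).
f(1.860000) = -4.839144, f(2.550000) = 8.136375
step 1: c = 2.117331, f(c) = -0.726748 < 0 → new bracket [2.117331, 2.550000]
step 2: c = 2.152809, f(c) = -0.096105 < 0 → new bracket [2.152809, 2.550000]
step 3: c = 2.157446, f(c) = -0.012487 < 0 → new bracket [2.157446, 2.550000]
step 4: c = 2.158047, f(c) = -0.001619 < 0 → new bracket [2.158047, 2.550000]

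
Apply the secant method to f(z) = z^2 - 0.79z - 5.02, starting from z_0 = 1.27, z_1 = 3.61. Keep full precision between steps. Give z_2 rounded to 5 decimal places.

f(z_0) = -4.410400, f(z_1) = 5.160200
z_2 = 3.610000 - (5.160200)·(3.610000 - 1.270000)/(5.160200 - (-4.410400)) = 2.348337; f(z_2) = -1.360498

2.34834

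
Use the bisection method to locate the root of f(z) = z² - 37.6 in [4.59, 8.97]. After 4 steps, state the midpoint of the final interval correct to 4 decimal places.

f(4.590000) = -16.531900, f(8.970000) = 42.860900 (opposite signs)
step 1: m = 6.780000, f(m) = 8.368400 > 0 → root in [4.590000, 6.780000]
step 2: m = 5.685000, f(m) = -5.280775 < 0 → root in [5.685000, 6.780000]
step 3: m = 6.232500, f(m) = 1.244056 > 0 → root in [5.685000, 6.232500]
step 4: m = 5.958750, f(m) = -2.093298 < 0 → root in [5.958750, 6.232500]
Midpoint of [5.958750, 6.232500] = 6.095625

6.0956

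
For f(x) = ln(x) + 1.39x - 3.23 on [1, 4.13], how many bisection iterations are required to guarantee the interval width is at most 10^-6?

Initial width b − a = 4.13 − 1 = 3.130000.
After n steps the width is (b−a)/2^n; need (b−a)/2^n ≤ 10^-6.
So n ≥ log₂(3.130000/10^-6) = log₂(3130000.0000) ≈ 21.5777.
Hence n = 22.

22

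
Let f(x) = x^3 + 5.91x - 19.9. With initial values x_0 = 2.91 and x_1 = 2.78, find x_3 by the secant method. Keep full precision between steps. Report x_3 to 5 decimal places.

f(x_0) = 21.940271, f(x_1) = 18.014752
x_2 = 2.780000 - (18.014752)·(2.780000 - 2.910000)/(18.014752 - (21.940271)) = 2.183412; f(x_2) = 3.412917
x_3 = 2.183412 - (3.412917)·(2.183412 - 2.780000)/(3.412917 - (18.014752)) = 2.043970; f(x_3) = 0.719191

2.04397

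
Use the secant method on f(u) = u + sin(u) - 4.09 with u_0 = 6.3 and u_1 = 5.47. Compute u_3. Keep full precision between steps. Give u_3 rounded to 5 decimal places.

f(u_0) = 2.226814, f(u_1) = 0.653520
u_2 = 5.470000 - (0.653520)·(5.470000 - 6.300000)/(0.653520 - (2.226814)) = 5.125232; f(u_2) = 0.119248
u_3 = 5.125232 - (0.119248)·(5.125232 - 5.470000)/(0.119248 - (0.653520)) = 5.048281; f(u_3) = 0.014164

5.04828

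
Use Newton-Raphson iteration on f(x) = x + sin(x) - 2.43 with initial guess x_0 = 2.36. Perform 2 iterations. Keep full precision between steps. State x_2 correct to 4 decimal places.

Newton update: x ← x − f(x)/f'(x).
f'(x) = 1 + cos(x)
x_0 = 2.360000: f = 0.634411, f' = 0.290207 → x_1 = 2.360000 - (0.634411)/(0.290207) = 0.173940
x_1 = 0.173940: f = -2.082995, f' = 1.984910 → x_2 = 0.173940 - (-2.082995)/(1.984910) = 1.223355

1.2234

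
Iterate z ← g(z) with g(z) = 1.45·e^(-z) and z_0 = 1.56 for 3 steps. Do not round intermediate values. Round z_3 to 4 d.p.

z_1 = g(1.560000) = 0.304697
z_2 = g(0.304697) = 1.069152
z_3 = g(1.069152) = 0.497784

0.4978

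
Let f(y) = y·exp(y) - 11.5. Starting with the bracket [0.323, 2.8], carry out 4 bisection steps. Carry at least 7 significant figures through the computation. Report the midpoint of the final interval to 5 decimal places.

1.79372

f(0.323000) = -11.053851, f(2.800000) = 34.545011 (opposite signs)
step 1: m = 1.561500, f(m) = -4.057946 < 0 → root in [1.561500, 2.800000]
step 2: m = 2.180750, f(m) = 7.806056 > 0 → root in [1.561500, 2.180750]
step 3: m = 1.871125, f(m) = 0.654079 > 0 → root in [1.561500, 1.871125]
step 4: m = 1.716312, f(m) = -1.950483 < 0 → root in [1.716312, 1.871125]
Midpoint of [1.716312, 1.871125] = 1.793719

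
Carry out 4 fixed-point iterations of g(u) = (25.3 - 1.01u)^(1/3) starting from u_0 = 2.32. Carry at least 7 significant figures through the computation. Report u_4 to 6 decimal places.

u_1 = g(2.320000) = 2.842085
u_2 = g(2.842085) = 2.820156
u_3 = g(2.820156) = 2.821084
u_4 = g(2.821084) = 2.821045

2.821045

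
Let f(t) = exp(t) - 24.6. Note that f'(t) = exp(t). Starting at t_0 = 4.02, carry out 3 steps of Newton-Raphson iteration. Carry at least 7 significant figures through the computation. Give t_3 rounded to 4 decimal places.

Newton update: t ← t − f(t)/f'(t).
t_0 = 4.020000: f = 31.101106, f' = 55.701106 → t_1 = 4.020000 - (31.101106)/(55.701106) = 3.461643
t_1 = 3.461643: f = 7.269293, f' = 31.869293 → t_2 = 3.461643 - (7.269293)/(31.869293) = 3.233546
t_2 = 3.233546: f = 0.769454, f' = 25.369454 → t_3 = 3.233546 - (0.769454)/(25.369454) = 3.203216

3.2032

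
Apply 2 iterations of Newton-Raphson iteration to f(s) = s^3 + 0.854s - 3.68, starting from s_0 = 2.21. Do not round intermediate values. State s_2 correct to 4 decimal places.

1.3984

f'(s) = 3s^2 + 0.854
s_0 = 2.210000: f = 9.001201, f' = 15.506300 → s_1 = 2.210000 - (9.001201)/(15.506300) = 1.629513
s_1 = 1.629513: f = 2.038473, f' = 8.819941 → s_2 = 1.629513 - (2.038473)/(8.819941) = 1.398392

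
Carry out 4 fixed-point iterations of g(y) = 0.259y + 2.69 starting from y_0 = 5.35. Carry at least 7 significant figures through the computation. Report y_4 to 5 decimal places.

3.63797

y_1 = g(5.350000) = 4.075650
y_2 = g(4.075650) = 3.745593
y_3 = g(3.745593) = 3.660109
y_4 = g(3.660109) = 3.637968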